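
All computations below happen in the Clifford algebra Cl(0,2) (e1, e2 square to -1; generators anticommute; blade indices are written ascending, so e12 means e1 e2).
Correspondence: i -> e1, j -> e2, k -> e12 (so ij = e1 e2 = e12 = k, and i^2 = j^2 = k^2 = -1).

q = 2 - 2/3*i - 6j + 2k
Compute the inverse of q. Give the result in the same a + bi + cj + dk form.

In blades: q = 2 - 2/3*e1 - 6*e2 + 2*e12.
With qbar = 2 + 2/3*e1 + 6*e2 - 2*e12 (scalar fixed, mapped units negated), q qbar = 400/9 (the sum of squared coefficients), so q^-1 = qbar / (400/9) = 9/200 + 3/200*e1 + 27/200*e2 - 9/200*e12; translating back:
Answer: 9/200 + 3/200*i + 27/200*j - 9/200*k


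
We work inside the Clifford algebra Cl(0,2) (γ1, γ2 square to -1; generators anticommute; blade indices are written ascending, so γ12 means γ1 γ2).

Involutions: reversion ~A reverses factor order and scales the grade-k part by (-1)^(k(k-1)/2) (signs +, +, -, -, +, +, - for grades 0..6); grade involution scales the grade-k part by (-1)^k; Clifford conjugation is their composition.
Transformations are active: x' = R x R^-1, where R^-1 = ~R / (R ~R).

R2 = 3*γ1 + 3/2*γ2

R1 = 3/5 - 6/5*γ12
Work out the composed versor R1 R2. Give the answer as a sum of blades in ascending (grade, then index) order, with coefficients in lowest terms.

Distribute over the terms of R1 (each basis-blade product reordered to ascending indices, repeated generators contracted through their squares):
(3/5) R2 = 9/5*γ1 + 9/10*γ2
(-6/5*γ12) R2 = 9/5*γ1 - 18/5*γ2
Summing the partial products and collecting blades:
Answer: 18/5*γ1 - 27/10*γ2


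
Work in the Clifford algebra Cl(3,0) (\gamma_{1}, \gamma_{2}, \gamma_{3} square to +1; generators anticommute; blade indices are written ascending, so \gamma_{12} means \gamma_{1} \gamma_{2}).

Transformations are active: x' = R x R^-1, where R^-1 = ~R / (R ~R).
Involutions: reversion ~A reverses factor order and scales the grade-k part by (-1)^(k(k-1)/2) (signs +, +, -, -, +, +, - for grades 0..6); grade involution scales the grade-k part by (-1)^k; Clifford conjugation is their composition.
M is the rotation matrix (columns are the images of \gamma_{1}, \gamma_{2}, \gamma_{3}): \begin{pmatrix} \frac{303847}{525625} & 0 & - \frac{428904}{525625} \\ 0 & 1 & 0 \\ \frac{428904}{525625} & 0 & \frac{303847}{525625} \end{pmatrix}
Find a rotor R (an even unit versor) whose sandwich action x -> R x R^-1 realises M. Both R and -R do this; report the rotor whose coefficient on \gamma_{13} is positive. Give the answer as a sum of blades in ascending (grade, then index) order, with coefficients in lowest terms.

Method: write R = a + b12*\gamma_{12} + b13*\gamma_{13} + b23*\gamma_{23} with a^2 + b12^2 + b13^2 + b23^2 = 1 (so R^-1 = ~R). Expanding the columns R e_j ~R gives tr M = 4a^2 - 1 and, from the antisymmetric part, M21 - M12 = -4a*b12, M13 - M31 = 4a*b13, M32 - M23 = -4a*b23.
Here tr M = \frac{1133319}{525625}, so a^2 = (1 + tr M)/4 = \frac{414736}{525625} and a = ±\frac{644}{725}. Taking a = \frac{644}{725}: M21 - M12 = 0, M13 - M31 = -\frac{857808}{525625}, M32 - M23 = 0, giving b12 = 0, b13 = -\frac{333}{725}, b23 = 0, i.e. R = \frac{644}{725} - \frac{333}{725} \gamma_{13}.
Its \gamma_{13} coefficient is negative, so report the other preimage -R.
Answer: -\frac{644}{725} + \frac{333}{725} \gamma_{13}. Recall the cover is two-to-one: with M of trace \frac{1133319}{525625}, both preimages act alike, and the stated \gamma_{13} sign chooses the sheet.


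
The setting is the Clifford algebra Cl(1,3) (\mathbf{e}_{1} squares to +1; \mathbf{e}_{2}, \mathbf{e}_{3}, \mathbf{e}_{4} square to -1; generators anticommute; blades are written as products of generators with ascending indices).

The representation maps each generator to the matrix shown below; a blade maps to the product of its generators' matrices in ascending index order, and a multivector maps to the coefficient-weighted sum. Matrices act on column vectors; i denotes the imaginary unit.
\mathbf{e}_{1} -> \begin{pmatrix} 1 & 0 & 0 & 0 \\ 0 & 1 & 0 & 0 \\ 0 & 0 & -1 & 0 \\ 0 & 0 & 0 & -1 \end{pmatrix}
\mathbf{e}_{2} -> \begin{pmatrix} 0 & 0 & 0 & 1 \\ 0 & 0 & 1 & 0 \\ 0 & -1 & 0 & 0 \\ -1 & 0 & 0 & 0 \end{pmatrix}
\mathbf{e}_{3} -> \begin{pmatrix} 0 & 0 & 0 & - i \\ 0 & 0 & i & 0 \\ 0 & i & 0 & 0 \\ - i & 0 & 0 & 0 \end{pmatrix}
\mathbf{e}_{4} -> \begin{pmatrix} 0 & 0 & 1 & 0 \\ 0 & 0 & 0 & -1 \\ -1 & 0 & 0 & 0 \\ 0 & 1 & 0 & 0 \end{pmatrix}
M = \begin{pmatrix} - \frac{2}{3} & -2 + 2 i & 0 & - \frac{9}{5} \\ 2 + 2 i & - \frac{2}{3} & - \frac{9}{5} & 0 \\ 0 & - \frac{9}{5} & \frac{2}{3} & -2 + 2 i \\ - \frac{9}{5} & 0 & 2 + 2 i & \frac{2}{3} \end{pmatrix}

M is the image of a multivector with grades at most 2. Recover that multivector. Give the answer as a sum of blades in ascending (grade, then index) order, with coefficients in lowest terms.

Method: the blade images are trace-orthogonal — tr(rho(e_A) rho(e_B)^-1) = 4 if A = B and 0 otherwise — and rho(e_A)^-1 = (e_A)^2 * rho(e_A) with (e_A)^2 = +1 or -1, so the coefficient of e_A in the preimage is (e_A)^2 * tr(M rho(e_A))/4.
Nonzero projections over blades of grade <= 2: e_{1}: (e_{1})^2 = +1, tr(M rho(e_{1})) = - \frac{8}{3}, coefficient -\frac{2}{3}; e_{1} e_{2}: (e_{1} e_{2})^2 = +1, tr(M rho(e_{1} e_{2})) = - \frac{36}{5}, coefficient -\frac{9}{5}; e_{2} e_{4}: (e_{2} e_{4})^2 = -1, tr(M rho(e_{2} e_{4})) = 8, coefficient -2; e_{3} e_{4}: (e_{3} e_{4})^2 = -1, tr(M rho(e_{3} e_{4})) = 8, coefficient -2. Every other blade of grade <= 2 projects to 0.
Answer: -\frac{2}{3} e_{1} - \frac{9}{5} e_{1} e_{2} - 2 e_{2} e_{4} - 2 e_{3} e_{4}


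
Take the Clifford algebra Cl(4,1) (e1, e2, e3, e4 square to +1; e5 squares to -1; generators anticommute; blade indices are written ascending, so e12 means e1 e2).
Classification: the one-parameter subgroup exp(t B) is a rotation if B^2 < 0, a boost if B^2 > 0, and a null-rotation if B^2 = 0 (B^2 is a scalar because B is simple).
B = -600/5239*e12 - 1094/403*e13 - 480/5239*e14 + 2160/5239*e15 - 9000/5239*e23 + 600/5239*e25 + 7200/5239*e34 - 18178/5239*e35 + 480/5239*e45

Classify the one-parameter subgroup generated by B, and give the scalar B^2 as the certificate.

B^2 term by term: the squares give (-600/5239)^2*(e12)^2 + (-1094/403)^2*(e13)^2 + (-480/5239)^2*(e14)^2 + (2160/5239)^2*(e15)^2 + (-9000/5239)^2*(e23)^2 + (600/5239)^2*(e25)^2 + (7200/5239)^2*(e34)^2 + (-18178/5239)^2*(e35)^2 + (480/5239)^2*(e45)^2 = 360000/27447121*(-1) + 1196836/162409*(-1) + 230400/27447121*(-1) + 4665600/27447121*(+1) + 81000000/27447121*(-1) + 360000/27447121*(+1) + 51840000/27447121*(-1) + 330439684/27447121*(+1) + 230400/27447121*(+1) = 0 (each basis 2-blade squares to minus the product of its generators' squares); cross terms between blades sharing an index anticommute and cancel; the commuting (index-disjoint) pairs give grade-4 terms 2*c*c'*(blade product), which cancel blade by blade — e1234: -8640000/27447121 + 8640000/27447121 = 0; e1235: 21813600/27447121 + 1312800/2111317 - 38880000/27447121 = 0; e1245: -576000/27447121 + 576000/27447121 = 0; e1345: -1050240/2111317 - 17450880/27447121 + 31104000/27447121 = 0; e2345: -8640000/27447121 + 8640000/27447121 = 0 — confirming B is simple. So B^2 = 0.
Answer: null-rotation, certificate B^2 = 0. Certificate logic: 0 is a conjugation-invariant scalar, so its sign fixes rotation versus boost versus null-rotation outright.


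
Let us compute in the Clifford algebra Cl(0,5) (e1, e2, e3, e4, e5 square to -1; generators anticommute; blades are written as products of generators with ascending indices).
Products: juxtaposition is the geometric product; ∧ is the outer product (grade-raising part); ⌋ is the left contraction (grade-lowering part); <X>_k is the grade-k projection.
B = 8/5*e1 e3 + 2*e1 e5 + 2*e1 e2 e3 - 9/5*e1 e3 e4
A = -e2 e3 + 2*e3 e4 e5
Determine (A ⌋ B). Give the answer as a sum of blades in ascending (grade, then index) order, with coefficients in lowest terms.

step 1: 2*e1
Answer: 2*e1


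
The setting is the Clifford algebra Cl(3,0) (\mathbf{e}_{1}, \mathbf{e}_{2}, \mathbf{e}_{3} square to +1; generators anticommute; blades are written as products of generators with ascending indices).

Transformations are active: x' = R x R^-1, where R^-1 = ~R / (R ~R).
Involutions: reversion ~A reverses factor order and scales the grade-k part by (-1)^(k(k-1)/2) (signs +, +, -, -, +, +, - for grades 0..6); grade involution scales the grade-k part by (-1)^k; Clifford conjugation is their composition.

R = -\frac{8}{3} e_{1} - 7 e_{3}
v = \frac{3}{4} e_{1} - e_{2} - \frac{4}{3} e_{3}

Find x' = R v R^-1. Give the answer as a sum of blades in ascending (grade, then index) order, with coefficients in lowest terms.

~R = -\frac{8}{3} e_{1} - 7 e_{3}, and R ~R = \frac{505}{9}, so R^-1 = ~R / (\frac{505}{9}).
R v = \frac{22}{3} + \frac{8}{3} e_{1} e_{2} + \frac{317}{36} e_{1} e_{3} - 7 e_{2} e_{3}
Answer: -\frac{2923}{2020} e_{1} + e_{2} - \frac{752}{1515} e_{3}


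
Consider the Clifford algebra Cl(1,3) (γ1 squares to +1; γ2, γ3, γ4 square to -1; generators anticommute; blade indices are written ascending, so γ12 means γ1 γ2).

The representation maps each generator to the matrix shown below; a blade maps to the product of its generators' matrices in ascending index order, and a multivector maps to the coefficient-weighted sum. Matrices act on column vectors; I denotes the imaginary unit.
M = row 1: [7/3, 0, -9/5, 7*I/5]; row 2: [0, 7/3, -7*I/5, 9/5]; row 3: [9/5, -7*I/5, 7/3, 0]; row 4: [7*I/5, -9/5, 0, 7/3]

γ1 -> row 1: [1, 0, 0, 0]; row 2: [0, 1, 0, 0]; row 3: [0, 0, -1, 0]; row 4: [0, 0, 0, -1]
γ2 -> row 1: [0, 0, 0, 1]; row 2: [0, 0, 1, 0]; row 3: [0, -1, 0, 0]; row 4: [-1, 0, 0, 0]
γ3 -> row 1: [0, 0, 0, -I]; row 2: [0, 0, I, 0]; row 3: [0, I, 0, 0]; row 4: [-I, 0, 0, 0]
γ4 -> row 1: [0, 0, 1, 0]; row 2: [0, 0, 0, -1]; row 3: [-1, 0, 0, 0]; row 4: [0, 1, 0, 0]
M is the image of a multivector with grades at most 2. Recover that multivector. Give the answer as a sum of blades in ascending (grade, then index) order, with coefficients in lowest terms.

Method: the blade images are trace-orthogonal — tr(rho(e_A) rho(e_B)^-1) = 4 if A = B and 0 otherwise — and rho(e_A)^-1 = (e_A)^2 * rho(e_A) with (e_A)^2 = +1 or -1, so the coefficient of e_A in the preimage is (e_A)^2 * tr(M rho(e_A))/4.
Nonzero projections over blades of grade <= 2: 1: (1)^2 = +1, tr(M 1) = 28/3, coefficient 7/3; γ3: (γ3)^2 = -1, tr(M rho(γ3)) = 28/5, coefficient -7/5; γ4: (γ4)^2 = -1, tr(M rho(γ4)) = 36/5, coefficient -9/5. Every other blade of grade <= 2 projects to 0.
Answer: 7/3 - 7/5*γ3 - 9/5*γ4


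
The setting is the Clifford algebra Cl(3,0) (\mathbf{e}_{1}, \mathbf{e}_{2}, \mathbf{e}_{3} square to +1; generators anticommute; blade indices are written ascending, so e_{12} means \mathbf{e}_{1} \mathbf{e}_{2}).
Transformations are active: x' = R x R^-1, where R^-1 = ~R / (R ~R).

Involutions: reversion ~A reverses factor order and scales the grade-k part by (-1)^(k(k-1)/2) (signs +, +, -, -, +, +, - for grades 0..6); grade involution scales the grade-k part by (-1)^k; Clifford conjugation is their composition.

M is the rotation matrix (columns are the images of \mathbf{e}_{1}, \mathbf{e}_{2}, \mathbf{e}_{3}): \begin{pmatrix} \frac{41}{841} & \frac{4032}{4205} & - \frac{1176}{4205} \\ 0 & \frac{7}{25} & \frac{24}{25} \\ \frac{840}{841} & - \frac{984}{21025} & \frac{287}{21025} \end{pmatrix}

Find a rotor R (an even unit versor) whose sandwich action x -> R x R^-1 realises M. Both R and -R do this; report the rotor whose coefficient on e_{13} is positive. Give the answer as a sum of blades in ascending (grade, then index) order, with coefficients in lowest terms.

Method: write R = a + b12*e_{12} + b13*e_{13} + b23*e_{23} with a^2 + b12^2 + b13^2 + b23^2 = 1 (so R^-1 = ~R). Expanding the columns R e_j ~R gives tr M = 4a^2 - 1 and, from the antisymmetric part, M21 - M12 = -4a*b12, M13 - M31 = 4a*b13, M32 - M23 = -4a*b23.
Here tr M = \frac{7199}{21025}, so a^2 = (1 + tr M)/4 = \frac{7056}{21025} and a = ±\frac{84}{145}. Taking a = \frac{84}{145}: M21 - M12 = -\frac{4032}{4205}, M13 - M31 = -\frac{5376}{4205}, M32 - M23 = -\frac{21168}{21025}, giving b12 = \frac{12}{29}, b13 = -\frac{16}{29}, b23 = \frac{63}{145}, i.e. R = \frac{84}{145} + \frac{12}{29} e_{12} - \frac{16}{29} e_{13} + \frac{63}{145} e_{23}.
Its e_{13} coefficient is negative, so report the other preimage -R.
Answer: -\frac{84}{145} - \frac{12}{29} e_{12} + \frac{16}{29} e_{13} - \frac{63}{145} e_{23}. Key observation: the double cover Spin(3) -> SO(3) sends R and -R to the same matrix (trace \frac{7199}{21025} here), so the stated sign of the e_{13} coefficient is what selects one sheet.


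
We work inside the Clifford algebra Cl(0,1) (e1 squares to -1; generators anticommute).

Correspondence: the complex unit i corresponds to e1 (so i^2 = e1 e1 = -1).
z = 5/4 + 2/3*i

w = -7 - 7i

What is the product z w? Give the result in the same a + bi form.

In blades: z = 5/4 + 2/3*e1, w = -7 - 7*e1.
Distribute z over w term by term (generator squares from the signature, products reordered to ascending indices): (5/4)*w = -35/4 - 35/4*e1; (2/3*e1)*w = 14/3 - 14/3*e1.
Sum: -49/12 - 161/12*e1; translating back through the correspondence:
Answer: -49/12 - 161/12*i


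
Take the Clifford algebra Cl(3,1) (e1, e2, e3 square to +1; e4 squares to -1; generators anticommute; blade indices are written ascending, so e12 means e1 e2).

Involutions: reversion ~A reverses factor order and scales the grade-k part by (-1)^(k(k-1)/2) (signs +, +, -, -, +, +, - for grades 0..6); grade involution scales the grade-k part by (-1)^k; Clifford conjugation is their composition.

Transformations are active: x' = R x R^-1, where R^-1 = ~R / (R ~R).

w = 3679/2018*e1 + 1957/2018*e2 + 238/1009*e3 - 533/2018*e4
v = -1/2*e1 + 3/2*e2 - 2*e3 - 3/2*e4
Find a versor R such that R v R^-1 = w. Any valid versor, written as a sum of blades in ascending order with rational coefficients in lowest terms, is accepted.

Take R = v + w = 1335/1009*e1 + 2492/1009*e2 - 1780/1009*e3 - 1780/1009*e4. Because q(v) = q(w) = 17/4, conjugation by R sends v exactly to w.
Answer: 1335/1009*e1 + 2492/1009*e2 - 1780/1009*e3 - 1780/1009*e4


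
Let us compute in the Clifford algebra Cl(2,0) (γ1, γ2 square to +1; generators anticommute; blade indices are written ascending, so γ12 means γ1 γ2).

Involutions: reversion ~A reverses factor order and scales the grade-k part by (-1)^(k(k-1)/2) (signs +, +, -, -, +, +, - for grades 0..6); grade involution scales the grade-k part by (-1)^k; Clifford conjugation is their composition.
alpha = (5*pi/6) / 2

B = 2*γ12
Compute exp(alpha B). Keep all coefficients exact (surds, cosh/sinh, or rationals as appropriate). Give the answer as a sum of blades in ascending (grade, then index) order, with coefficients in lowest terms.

B^2 = (2)^2*(γ12)^2 = 4*(-1) = -4 (a basis 2-blade squares to minus the product of its generators' squares).
B^2 = -4 — B^2 < 0, so the exponential closes trigonometrically: l = 2, alpha*l = 5*pi/6, so exp(alpha B) = cos(5*pi/6) + (sin(5*pi/6)/2)*B = -sqrt(3)/2 + (1/4)*B.
Answer: -sqrt(3)/2 + 1/2*γ12


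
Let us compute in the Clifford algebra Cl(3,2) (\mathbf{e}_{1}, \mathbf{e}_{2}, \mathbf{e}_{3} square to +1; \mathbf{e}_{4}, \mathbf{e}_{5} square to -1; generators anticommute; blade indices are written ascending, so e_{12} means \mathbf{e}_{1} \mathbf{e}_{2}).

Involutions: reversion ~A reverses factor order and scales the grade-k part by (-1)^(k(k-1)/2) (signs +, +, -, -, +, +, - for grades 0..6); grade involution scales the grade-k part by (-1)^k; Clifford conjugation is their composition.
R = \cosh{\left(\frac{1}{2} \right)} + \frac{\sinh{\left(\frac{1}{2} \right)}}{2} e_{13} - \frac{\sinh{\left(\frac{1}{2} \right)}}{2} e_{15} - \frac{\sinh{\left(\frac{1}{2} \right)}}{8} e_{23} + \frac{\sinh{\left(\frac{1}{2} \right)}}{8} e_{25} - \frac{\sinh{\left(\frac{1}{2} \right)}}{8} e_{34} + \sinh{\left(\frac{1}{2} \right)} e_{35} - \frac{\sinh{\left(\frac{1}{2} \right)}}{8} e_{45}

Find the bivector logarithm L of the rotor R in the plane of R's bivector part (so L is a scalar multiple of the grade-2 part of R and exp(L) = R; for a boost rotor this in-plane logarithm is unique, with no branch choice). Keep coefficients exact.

The scalar part of R is \cosh{\left(\frac{1}{2} \right)}, so cosh pins the rapidity up to sign — the sign comes from the bivector part; dividing that part by sinh of the rapidity yields the plane, and the in-plane L = rapidity * plane is unique because the two sign choices cancel.
Concretely: cosh(rapidity) = \cosh{\left(\frac{1}{2} \right)} gives rapidity = ±\frac{1}{2}, and since rapidity/sinh(rapidity) is even the sign is immaterial: L = (rapidity/sinh(rapidity)) * <R>_2 = (\frac{1}{2 \sinh{\left(\frac{1}{2} \right)}}) * <R>_2.
Answer: \frac{1}{4} e_{13} - \frac{1}{4} e_{15} - \frac{1}{16} e_{23} + \frac{1}{16} e_{25} - \frac{1}{16} e_{34} + \frac{1}{2} e_{35} - \frac{1}{16} e_{45}


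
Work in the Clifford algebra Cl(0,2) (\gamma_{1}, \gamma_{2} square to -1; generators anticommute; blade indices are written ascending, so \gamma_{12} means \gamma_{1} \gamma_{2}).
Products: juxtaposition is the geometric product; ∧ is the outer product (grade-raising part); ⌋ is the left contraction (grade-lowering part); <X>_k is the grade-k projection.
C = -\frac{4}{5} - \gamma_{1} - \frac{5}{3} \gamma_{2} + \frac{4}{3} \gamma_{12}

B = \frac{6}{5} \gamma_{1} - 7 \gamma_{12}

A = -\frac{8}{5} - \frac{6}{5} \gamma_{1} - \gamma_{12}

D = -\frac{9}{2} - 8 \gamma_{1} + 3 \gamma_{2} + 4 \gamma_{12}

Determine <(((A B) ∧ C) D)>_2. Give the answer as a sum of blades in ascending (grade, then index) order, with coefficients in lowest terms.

step 1: -\frac{139}{25} - \frac{48}{25} \gamma_{1} - \frac{48}{5} \gamma_{2} + \frac{56}{5} \gamma_{12}
step 2: \frac{556}{125} + \frac{887}{125} \gamma_{1} + \frac{1271}{75} \gamma_{2} - \frac{1708}{75} \gamma_{12}
step 3: \frac{28877}{375} + \frac{51443}{750} \gamma_{1} + \frac{13633}{150} \gamma_{2} + \frac{4157}{15} \gamma_{12}
step 4: \frac{4157}{15} \gamma_{12}
Answer: \frac{4157}{15} \gamma_{12}


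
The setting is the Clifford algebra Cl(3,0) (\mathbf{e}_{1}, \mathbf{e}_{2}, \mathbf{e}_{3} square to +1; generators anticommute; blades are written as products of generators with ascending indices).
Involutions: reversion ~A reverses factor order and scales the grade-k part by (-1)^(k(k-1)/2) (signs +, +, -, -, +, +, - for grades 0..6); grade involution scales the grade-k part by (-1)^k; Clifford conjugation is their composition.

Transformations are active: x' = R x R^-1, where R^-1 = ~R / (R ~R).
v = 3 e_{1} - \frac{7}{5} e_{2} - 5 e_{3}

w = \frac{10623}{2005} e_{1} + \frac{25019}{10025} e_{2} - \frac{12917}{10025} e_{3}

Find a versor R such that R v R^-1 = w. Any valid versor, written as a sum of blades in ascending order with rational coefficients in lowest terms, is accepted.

Reasoning: v^2 = w^2 = \frac{899}{25} since conjugation preserves the quadratic form; R = v + w = \frac{16638}{2005} e_{1} + \frac{10984}{10025} e_{2} - \frac{63042}{10025} e_{3} is then valid when invertible, keeping its own part and reversing (v - w)/2.
Answer: \frac{16638}{2005} e_{1} + \frac{10984}{10025} e_{2} - \frac{63042}{10025} e_{3}


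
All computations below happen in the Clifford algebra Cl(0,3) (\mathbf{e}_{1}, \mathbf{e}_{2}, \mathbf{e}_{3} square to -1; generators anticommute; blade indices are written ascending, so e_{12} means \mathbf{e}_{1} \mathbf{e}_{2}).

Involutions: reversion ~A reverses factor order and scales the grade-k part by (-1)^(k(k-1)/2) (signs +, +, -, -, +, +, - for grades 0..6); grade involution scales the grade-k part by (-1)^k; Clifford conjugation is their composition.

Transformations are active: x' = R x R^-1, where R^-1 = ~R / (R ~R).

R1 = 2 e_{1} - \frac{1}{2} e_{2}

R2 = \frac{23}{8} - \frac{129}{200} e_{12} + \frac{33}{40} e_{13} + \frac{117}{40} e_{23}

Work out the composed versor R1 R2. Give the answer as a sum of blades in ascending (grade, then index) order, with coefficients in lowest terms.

Distribute over the terms of R1 (each basis-blade product reordered to ascending indices, repeated generators contracted through their squares):
(2 e_{1}) R2 = \frac{23}{4} e_{1} + \frac{129}{100} e_{2} - \frac{33}{20} e_{3} + \frac{117}{20} e_{123}
(-\frac{1}{2} e_{2}) R2 = \frac{129}{400} e_{1} - \frac{23}{16} e_{2} + \frac{117}{80} e_{3} + \frac{33}{80} e_{123}
Summing the partial products and collecting blades:
Answer: \frac{2429}{400} e_{1} - \frac{59}{400} e_{2} - \frac{3}{16} e_{3} + \frac{501}{80} e_{123}


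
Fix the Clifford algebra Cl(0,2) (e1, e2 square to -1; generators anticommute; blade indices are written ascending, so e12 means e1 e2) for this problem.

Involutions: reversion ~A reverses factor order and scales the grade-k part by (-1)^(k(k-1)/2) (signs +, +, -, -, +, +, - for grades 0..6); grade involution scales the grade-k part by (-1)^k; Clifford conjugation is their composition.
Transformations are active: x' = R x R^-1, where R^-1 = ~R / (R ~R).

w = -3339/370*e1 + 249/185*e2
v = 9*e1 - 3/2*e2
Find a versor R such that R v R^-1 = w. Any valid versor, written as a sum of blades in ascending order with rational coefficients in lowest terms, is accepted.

Sketch: the shared square -333/4 makes R = v + w = -9/370*e1 - 57/370*e2 the natural versor; its sandwich fixes that direction, negates (v - w)/2, and sends v to w.
Answer: -9/370*e1 - 57/370*e2


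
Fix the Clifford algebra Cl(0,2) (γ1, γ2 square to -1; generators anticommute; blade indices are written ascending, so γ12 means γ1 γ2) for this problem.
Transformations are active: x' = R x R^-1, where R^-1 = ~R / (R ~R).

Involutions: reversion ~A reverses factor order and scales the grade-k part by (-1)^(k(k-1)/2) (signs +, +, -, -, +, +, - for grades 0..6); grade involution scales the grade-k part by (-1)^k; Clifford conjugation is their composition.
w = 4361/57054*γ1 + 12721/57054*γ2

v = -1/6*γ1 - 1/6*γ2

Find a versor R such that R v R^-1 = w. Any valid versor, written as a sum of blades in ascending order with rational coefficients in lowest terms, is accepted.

Take R = v + w = -858/9509*γ1 + 1606/28527*γ2. Because q(v) = q(w) = -1/18, conjugation by R sends v exactly to w.
Answer: -858/9509*γ1 + 1606/28527*γ2


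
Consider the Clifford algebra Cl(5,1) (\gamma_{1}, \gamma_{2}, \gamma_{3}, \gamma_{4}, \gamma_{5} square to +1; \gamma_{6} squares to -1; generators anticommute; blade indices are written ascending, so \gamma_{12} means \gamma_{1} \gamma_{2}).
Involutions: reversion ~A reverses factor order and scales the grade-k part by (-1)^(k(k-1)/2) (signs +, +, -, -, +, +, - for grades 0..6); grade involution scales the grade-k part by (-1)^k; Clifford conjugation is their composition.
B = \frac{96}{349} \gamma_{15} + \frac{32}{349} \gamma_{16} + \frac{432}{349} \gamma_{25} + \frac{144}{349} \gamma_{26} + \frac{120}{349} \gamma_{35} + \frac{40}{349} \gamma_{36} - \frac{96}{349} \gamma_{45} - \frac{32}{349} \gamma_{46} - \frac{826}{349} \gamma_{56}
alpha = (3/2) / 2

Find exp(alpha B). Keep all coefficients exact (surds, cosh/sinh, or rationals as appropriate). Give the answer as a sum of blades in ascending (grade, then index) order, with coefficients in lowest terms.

B^2 term by term: the squares give (\frac{96}{349})^2*(\gamma_{15})^2 + (\frac{32}{349})^2*(\gamma_{16})^2 + (\frac{432}{349})^2*(\gamma_{25})^2 + (\frac{144}{349})^2*(\gamma_{26})^2 + (\frac{120}{349})^2*(\gamma_{35})^2 + (\frac{40}{349})^2*(\gamma_{36})^2 + (-\frac{96}{349})^2*(\gamma_{45})^2 + (-\frac{32}{349})^2*(\gamma_{46})^2 + (-\frac{826}{349})^2*(\gamma_{56})^2 = \frac{9216}{121801}*(-1) + \frac{1024}{121801}*(+1) + \frac{186624}{121801}*(-1) + \frac{20736}{121801}*(+1) + \frac{14400}{121801}*(-1) + \frac{1600}{121801}*(+1) + \frac{9216}{121801}*(-1) + \frac{1024}{121801}*(+1) + \frac{682276}{121801}*(+1) = 4 (each basis 2-blade squares to minus the product of its generators' squares); cross terms between blades sharing an index anticommute and cancel; the commuting (index-disjoint) pairs give grade-4 terms 2*c*c'*(blade product), which cancel blade by blade — \gamma_{1256}: -\frac{27648}{121801} + \frac{27648}{121801} = 0; \gamma_{1356}: -\frac{7680}{121801} + \frac{7680}{121801} = 0; \gamma_{1456}: \frac{6144}{121801} - \frac{6144}{121801} = 0; \gamma_{2356}: -\frac{34560}{121801} + \frac{34560}{121801} = 0; \gamma_{2456}: \frac{27648}{121801} - \frac{27648}{121801} = 0; \gamma_{3456}: \frac{7680}{121801} - \frac{7680}{121801} = 0 — confirming B is simple. So B^2 = 4.
B^2 = 4 — the series telescopes hyperbolically here: l = 2, alpha*l = \frac{3}{2}, so exp(alpha B) = cosh(\frac{3}{2}) + (sinh(\frac{3}{2})/2)*B = \cosh{\left(\frac{3}{2} \right)} + (\frac{\sinh{\left(\frac{3}{2} \right)}}{2})*B.
Answer: \cosh{\left(\frac{3}{2} \right)} + \frac{48 \sinh{\left(\frac{3}{2} \right)}}{349} \gamma_{15} + \frac{16 \sinh{\left(\frac{3}{2} \right)}}{349} \gamma_{16} + \frac{216 \sinh{\left(\frac{3}{2} \right)}}{349} \gamma_{25} + \frac{72 \sinh{\left(\frac{3}{2} \right)}}{349} \gamma_{26} + \frac{60 \sinh{\left(\frac{3}{2} \right)}}{349} \gamma_{35} + \frac{20 \sinh{\left(\frac{3}{2} \right)}}{349} \gamma_{36} - \frac{48 \sinh{\left(\frac{3}{2} \right)}}{349} \gamma_{45} - \frac{16 \sinh{\left(\frac{3}{2} \right)}}{349} \gamma_{46} - \frac{413 \sinh{\left(\frac{3}{2} \right)}}{349} \gamma_{56}


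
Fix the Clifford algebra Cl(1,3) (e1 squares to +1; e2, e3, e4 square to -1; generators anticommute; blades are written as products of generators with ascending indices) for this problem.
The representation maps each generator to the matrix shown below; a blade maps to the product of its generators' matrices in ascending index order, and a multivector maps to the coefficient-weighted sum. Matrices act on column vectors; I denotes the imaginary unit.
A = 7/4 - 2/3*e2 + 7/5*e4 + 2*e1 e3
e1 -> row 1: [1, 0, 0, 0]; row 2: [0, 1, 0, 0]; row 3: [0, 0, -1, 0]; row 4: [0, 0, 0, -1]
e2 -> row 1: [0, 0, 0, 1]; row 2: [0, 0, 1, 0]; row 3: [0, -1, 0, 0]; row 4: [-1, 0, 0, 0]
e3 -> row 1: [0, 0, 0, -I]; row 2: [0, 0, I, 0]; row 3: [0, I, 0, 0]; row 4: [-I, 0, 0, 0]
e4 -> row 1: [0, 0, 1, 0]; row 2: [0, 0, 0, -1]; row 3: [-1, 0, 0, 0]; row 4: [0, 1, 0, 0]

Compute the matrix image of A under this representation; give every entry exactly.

Bivector images (products of the table entries): rho(e1 e3) = rho(e1)rho(e3) = row 1: [0, 0, 0, -I]; row 2: [0, 0, I, 0]; row 3: [0, -I, 0, 0]; row 4: [I, 0, 0, 0].
M = (7/4)*1 + (-2/3)*rho(e2) + (7/5)*rho(e4) + (2)*rho(e1 e3), summed entrywise (1 is the identity matrix):
Answer: row 1: [7/4, 0, 7/5, -2/3 - 2*I]; row 2: [0, 7/4, -2/3 + 2*I, -7/5]; row 3: [-7/5, 2/3 - 2*I, 7/4, 0]; row 4: [2/3 + 2*I, 7/5, 0, 7/4]


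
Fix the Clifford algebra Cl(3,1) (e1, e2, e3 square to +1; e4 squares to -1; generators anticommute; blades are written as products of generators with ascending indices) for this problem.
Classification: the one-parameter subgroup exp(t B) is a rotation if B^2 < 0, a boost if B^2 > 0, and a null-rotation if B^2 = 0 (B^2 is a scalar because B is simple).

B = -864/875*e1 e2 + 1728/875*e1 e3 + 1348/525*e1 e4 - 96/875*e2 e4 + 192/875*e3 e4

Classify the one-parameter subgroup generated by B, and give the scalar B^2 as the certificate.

B^2 term by term: the squares give (-864/875)^2*(e1 e2)^2 + (1728/875)^2*(e1 e3)^2 + (1348/525)^2*(e1 e4)^2 + (-96/875)^2*(e2 e4)^2 + (192/875)^2*(e3 e4)^2 = 746496/765625*(-1) + 2985984/765625*(-1) + 1817104/275625*(+1) + 9216/765625*(+1) + 36864/765625*(+1) = 16/9 (each basis 2-blade squares to minus the product of its generators' squares); cross terms between blades sharing an index anticommute and cancel; the commuting (index-disjoint) pairs give grade-4 terms 2*c*c'*(blade product), which cancel blade by blade — e1 e2 e3 e4: -331776/765625 + 331776/765625 = 0 — confirming B is simple. So B^2 = 16/9.
Answer: boost, certificate B^2 = 16/9. The invariant at work: B^2 = 16/9 is unchanged by conjugation, hence its sign classifies the subgroup whatever basis B is written in.


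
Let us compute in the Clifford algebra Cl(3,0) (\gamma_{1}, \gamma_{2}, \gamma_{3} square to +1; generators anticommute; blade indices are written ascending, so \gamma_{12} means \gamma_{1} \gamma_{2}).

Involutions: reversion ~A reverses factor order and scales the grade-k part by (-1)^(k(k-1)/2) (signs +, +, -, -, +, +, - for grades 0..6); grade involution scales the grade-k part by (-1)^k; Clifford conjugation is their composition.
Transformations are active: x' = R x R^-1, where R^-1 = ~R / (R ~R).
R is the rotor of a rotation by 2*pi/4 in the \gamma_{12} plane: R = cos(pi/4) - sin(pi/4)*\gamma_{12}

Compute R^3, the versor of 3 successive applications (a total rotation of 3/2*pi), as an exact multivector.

Half-angle bookkeeping: 3 applications in \gamma_{12} add up to rotor phase 3*pi/4 = \frac{3 \pi}{4}, so R^3 = cos(\frac{3 \pi}{4}) - sin(\frac{3 \pi}{4})*\gamma_{12}.
cos(\frac{3 \pi}{4}) = - \frac{\sqrt{2}}{2} and sin(\frac{3 \pi}{4}) = \frac{\sqrt{2}}{2}, so R^3 = - \frac{\sqrt{2}}{2} - \frac{\sqrt{2}}{2} \gamma_{12}. The net rotation is 3/2*pi; the rotor keeps the half-angle phase exactly.
Answer: - \frac{\sqrt{2}}{2} - \frac{\sqrt{2}}{2} \gamma_{12}


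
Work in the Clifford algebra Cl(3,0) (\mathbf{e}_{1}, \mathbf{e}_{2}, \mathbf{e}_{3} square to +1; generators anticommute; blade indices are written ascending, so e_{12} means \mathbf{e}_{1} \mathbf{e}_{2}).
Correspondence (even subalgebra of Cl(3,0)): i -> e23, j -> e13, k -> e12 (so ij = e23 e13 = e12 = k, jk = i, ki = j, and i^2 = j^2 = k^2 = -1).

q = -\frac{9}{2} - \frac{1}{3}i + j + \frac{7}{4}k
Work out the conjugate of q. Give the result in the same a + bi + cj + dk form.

In blades: q = -\frac{9}{2} + \frac{7}{4} e_{12} + e_{13} - \frac{1}{3} e_{23}.
Quaternion conjugation is reversion on the even subalgebra: the scalar is fixed and every grade-2 blade flips sign, giving -\frac{9}{2} - \frac{7}{4} e_{12} - e_{13} + \frac{1}{3} e_{23}; translating back:
Answer: -\frac{9}{2} + \frac{1}{3}i - j - \frac{7}{4}k


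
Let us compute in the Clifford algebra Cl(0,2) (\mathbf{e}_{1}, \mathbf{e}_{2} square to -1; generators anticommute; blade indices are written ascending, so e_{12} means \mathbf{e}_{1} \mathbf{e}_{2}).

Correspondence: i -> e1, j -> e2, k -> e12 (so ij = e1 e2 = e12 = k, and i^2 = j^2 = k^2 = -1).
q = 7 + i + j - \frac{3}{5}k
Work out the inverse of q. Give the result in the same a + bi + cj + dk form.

In blades: q = 7 + e_{1} + e_{2} - \frac{3}{5} e_{12}.
With qbar = 7 - e_{1} - e_{2} + \frac{3}{5} e_{12} (scalar fixed, mapped units negated), q qbar = \frac{1284}{25} (the sum of squared coefficients), so q^-1 = qbar / (\frac{1284}{25}) = \frac{175}{1284} - \frac{25}{1284} e_{1} - \frac{25}{1284} e_{2} + \frac{5}{428} e_{12}; translating back:
Answer: \frac{175}{1284} - \frac{25}{1284}i - \frac{25}{1284}j + \frac{5}{428}k


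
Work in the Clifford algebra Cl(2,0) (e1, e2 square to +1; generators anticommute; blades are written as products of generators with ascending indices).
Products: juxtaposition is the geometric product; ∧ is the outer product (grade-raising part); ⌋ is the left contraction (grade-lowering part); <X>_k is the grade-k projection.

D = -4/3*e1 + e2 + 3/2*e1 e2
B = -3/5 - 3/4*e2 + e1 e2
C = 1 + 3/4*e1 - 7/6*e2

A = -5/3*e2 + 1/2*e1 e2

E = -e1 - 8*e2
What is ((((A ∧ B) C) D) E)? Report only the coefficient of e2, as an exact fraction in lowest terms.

step 1: e2 - 3/10*e1 e2
step 2: -7/6 + 7/20*e1 + 49/40*e2 - 21/20*e1 e2
step 3: 7/3 - 959/720*e1 - 49/24*e2 + 7/30*e1 e2
step 4: 12719/720 - 21/5*e1 - 553/30*e2 + 3101/360*e1 e2
Answer: -553/30


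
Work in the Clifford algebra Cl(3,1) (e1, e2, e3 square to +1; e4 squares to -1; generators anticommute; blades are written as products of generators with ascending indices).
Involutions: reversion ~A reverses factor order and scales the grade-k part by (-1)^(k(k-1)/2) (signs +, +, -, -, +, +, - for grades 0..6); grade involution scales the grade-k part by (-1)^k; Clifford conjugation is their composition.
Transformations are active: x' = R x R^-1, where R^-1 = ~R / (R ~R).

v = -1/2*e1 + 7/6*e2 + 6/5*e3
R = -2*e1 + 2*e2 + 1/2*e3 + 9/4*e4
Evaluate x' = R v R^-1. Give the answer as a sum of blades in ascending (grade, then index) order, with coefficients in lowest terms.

~R = -2*e1 + 2*e2 + 1/2*e3 + 9/4*e4, and R ~R = 51/16, so R^-1 = ~R / (51/16).
R v = 59/15 - 4/3*e1 e2 - 43/20*e1 e3 + 9/8*e1 e4 + 109/60*e2 e3 - 21/8*e2 e4 - 27/10*e3 e4
Answer: -6787/1530*e1 + 5767/1530*e2 + 26/765*e3 + 472/85*e4


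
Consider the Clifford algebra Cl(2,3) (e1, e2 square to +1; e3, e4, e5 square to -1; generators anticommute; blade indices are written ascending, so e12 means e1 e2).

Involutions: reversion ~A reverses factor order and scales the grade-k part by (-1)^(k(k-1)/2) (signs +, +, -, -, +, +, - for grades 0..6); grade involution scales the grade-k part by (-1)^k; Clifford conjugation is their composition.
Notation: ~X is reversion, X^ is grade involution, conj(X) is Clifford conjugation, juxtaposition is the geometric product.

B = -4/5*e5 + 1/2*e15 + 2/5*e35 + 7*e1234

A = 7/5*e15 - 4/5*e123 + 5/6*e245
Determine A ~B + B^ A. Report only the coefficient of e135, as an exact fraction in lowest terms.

first term: -7/10 + 28/25*e1 - 28/5*e4 - 14/25*e13 + 2/3*e24 - 5/12*e124 - 8/25*e125 - 35/6*e135 + 1/3*e234 + 2/5*e235 + 16/25*e1235 + 49/5*e2345
second term: 7/10 + 28/25*e1 + 28/5*e4 - 14/25*e13 - 2/3*e24 - 5/12*e124 - 8/25*e125 - 35/6*e135 + 1/3*e234 + 2/5*e235 + 16/25*e1235 - 49/5*e2345
Answer: -35/3


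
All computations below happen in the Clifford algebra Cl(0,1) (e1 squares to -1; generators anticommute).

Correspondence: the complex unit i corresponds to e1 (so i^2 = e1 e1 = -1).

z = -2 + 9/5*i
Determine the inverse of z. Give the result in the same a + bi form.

In blades: z = -2 + 9/5*e1.
With qbar = -2 - 9/5*e1 (scalar fixed, mapped units negated), z qbar = 181/25 (the sum of squared coefficients), so z^-1 = qbar / (181/25) = -50/181 - 45/181*e1; translating back:
Answer: -50/181 - 45/181*i


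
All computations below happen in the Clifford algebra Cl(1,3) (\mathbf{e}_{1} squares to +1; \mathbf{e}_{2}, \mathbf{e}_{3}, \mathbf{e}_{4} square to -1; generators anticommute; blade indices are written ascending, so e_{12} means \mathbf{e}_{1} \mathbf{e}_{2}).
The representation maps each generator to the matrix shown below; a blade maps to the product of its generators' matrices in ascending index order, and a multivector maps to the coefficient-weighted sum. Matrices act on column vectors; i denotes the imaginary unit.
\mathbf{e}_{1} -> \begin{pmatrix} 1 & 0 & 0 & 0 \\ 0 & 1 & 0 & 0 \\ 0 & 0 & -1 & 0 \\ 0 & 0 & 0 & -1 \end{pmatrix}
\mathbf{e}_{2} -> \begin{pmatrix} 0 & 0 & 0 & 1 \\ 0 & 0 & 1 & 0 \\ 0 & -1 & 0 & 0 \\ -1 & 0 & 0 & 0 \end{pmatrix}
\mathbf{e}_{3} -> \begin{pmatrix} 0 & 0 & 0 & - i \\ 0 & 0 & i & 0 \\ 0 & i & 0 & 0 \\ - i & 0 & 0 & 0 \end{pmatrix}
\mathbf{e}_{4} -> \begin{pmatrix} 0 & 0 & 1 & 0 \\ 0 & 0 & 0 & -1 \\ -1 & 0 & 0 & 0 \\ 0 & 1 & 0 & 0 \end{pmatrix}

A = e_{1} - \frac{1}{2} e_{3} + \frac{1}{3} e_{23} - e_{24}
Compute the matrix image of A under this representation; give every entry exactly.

Bivector images (products of the table entries): rho(e_{23}) = rho(\mathbf{e}_{2})rho(\mathbf{e}_{3}) = \begin{pmatrix} - i & 0 & 0 & 0 \\ 0 & i & 0 & 0 \\ 0 & 0 & - i & 0 \\ 0 & 0 & 0 & i \end{pmatrix}; rho(e_{24}) = rho(\mathbf{e}_{2})rho(\mathbf{e}_{4}) = \begin{pmatrix} 0 & 1 & 0 & 0 \\ -1 & 0 & 0 & 0 \\ 0 & 0 & 0 & 1 \\ 0 & 0 & -1 & 0 \end{pmatrix}.
M = (1)*rho(e_{1}) + (-\frac{1}{2})*rho(e_{3}) + (\frac{1}{3})*rho(e_{23}) + (-1)*rho(e_{24}), summed entrywise:
Answer: \begin{pmatrix} 1 - \frac{i}{3} & -1 & 0 & \frac{i}{2} \\ 1 & 1 + \frac{i}{3} & - \frac{i}{2} & 0 \\ 0 & - \frac{i}{2} & -1 - \frac{i}{3} & -1 \\ \frac{i}{2} & 0 & 1 & -1 + \frac{i}{3} \end{pmatrix}


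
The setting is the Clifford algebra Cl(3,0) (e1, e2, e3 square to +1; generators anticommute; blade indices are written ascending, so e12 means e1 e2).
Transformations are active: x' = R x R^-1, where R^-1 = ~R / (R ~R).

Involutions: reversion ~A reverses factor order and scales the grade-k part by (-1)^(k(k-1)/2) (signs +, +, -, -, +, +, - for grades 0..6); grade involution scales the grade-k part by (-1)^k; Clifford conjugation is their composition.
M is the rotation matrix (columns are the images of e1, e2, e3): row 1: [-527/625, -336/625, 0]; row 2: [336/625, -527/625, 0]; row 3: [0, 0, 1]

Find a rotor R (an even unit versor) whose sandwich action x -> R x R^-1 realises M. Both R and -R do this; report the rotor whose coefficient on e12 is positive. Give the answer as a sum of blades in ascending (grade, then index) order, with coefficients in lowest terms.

Method: write R = a + b12*e12 + b13*e13 + b23*e23 with a^2 + b12^2 + b13^2 + b23^2 = 1 (so R^-1 = ~R). Expanding the columns R e_j ~R gives tr M = 4a^2 - 1 and, from the antisymmetric part, M21 - M12 = -4a*b12, M13 - M31 = 4a*b13, M32 - M23 = -4a*b23.
Here tr M = -429/625, so a^2 = (1 + tr M)/4 = 49/625 and a = ±7/25. Taking a = 7/25: M21 - M12 = 672/625, M13 - M31 = 0, M32 - M23 = 0, giving b12 = -24/25, b13 = 0, b23 = 0, i.e. R = 7/25 - 24/25*e12.
Its e12 coefficient is negative, so report the other preimage -R.
Answer: -7/25 + 24/25*e12. Why the constraint matters: R and -R act identically through the sandwich — M has trace -429/625 either way — so only the sign condition on e12 picks one of the two preimages.


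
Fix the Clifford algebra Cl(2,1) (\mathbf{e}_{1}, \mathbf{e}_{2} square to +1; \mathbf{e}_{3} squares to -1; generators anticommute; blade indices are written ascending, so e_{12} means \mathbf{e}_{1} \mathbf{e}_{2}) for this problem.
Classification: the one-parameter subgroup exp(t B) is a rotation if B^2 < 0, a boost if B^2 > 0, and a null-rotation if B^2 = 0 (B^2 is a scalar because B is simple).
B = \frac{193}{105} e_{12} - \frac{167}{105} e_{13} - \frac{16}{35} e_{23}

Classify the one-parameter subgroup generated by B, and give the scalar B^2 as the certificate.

B^2 term by term: the squares give (\frac{193}{105})^2*(e_{12})^2 + (-\frac{167}{105})^2*(e_{13})^2 + (-\frac{16}{35})^2*(e_{23})^2 = \frac{37249}{11025}*(-1) + \frac{27889}{11025}*(+1) + \frac{256}{1225}*(+1) = -\frac{16}{25} (each basis 2-blade squares to minus the product of its generators' squares); cross terms between blades sharing an index anticommute and cancel. So B^2 = -\frac{16}{25}.
Answer: rotation, certificate B^2 = -\frac{16}{25}. B^2 = -\frac{16}{25} is basis-independent, so its sign is the whole story.


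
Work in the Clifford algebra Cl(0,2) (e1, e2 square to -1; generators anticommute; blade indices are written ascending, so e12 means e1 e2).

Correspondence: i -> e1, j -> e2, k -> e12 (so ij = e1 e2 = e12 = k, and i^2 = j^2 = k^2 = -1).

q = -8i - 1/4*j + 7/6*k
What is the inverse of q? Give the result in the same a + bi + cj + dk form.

In blades: q = -8*e1 - 1/4*e2 + 7/6*e12.
With qbar = 8*e1 + 1/4*e2 - 7/6*e12 (scalar fixed, mapped units negated), q qbar = 9421/144 (the sum of squared coefficients), so q^-1 = qbar / (9421/144) = 1152/9421*e1 + 36/9421*e2 - 168/9421*e12; translating back:
Answer: 1152/9421*i + 36/9421*j - 168/9421*k


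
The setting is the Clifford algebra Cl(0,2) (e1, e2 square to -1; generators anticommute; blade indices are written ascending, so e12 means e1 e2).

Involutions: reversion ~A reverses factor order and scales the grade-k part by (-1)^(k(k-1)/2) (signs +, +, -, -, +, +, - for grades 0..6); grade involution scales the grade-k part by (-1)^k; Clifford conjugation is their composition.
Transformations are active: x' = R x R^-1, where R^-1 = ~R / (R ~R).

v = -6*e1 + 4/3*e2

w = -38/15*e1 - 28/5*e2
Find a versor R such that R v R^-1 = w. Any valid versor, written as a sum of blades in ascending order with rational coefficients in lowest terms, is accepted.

Why this works: both vectors square to -340/9, so q(v) = q(w) and R = v + w = -128/15*e1 - 64/15*e2 carries v to w — its own direction survives, the complement (v - w)/2 flips.
Answer: -128/15*e1 - 64/15*e2


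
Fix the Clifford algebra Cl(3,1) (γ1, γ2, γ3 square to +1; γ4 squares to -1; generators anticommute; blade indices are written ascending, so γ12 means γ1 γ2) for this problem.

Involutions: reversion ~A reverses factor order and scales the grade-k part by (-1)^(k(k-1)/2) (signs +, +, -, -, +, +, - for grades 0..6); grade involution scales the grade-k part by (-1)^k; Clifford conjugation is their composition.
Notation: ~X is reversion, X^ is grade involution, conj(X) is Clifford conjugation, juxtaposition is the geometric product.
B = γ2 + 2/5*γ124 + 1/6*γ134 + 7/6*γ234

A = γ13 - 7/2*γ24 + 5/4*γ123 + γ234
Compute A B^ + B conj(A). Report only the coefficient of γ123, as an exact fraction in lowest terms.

first term: -7/6 + 7/5*γ1 - 49/12*γ3 - 10/3*γ4 + 1/6*γ12 + 17/20*γ13 + 35/24*γ14 - 5/24*γ24 - 1/2*γ34 + 19/12*γ123 + 7/6*γ124 - 2/5*γ234
second term: 7/6 + 7/5*γ1 - 49/12*γ3 + 11/3*γ4 + 1/6*γ12 - 33/20*γ13 + 35/24*γ14 - 5/24*γ24 + 3/2*γ34 + 5/12*γ123 - 7/6*γ124 + 2/5*γ234
Answer: 2
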